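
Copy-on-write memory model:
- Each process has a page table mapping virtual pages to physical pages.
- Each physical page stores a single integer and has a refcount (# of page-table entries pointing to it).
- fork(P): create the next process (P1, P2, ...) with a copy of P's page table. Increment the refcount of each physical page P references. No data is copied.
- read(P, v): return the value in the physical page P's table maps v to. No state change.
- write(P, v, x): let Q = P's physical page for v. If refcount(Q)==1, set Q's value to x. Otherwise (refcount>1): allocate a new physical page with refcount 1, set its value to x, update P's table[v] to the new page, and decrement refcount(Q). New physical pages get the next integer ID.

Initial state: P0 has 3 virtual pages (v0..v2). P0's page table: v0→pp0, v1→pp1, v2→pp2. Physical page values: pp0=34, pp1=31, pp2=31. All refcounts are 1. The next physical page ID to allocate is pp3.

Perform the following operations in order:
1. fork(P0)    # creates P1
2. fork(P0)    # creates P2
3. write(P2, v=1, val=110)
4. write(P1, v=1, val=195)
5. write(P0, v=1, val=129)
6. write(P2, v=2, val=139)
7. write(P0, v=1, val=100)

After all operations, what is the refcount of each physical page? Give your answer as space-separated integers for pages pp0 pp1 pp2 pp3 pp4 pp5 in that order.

Op 1: fork(P0) -> P1. 3 ppages; refcounts: pp0:2 pp1:2 pp2:2
Op 2: fork(P0) -> P2. 3 ppages; refcounts: pp0:3 pp1:3 pp2:3
Op 3: write(P2, v1, 110). refcount(pp1)=3>1 -> COPY to pp3. 4 ppages; refcounts: pp0:3 pp1:2 pp2:3 pp3:1
Op 4: write(P1, v1, 195). refcount(pp1)=2>1 -> COPY to pp4. 5 ppages; refcounts: pp0:3 pp1:1 pp2:3 pp3:1 pp4:1
Op 5: write(P0, v1, 129). refcount(pp1)=1 -> write in place. 5 ppages; refcounts: pp0:3 pp1:1 pp2:3 pp3:1 pp4:1
Op 6: write(P2, v2, 139). refcount(pp2)=3>1 -> COPY to pp5. 6 ppages; refcounts: pp0:3 pp1:1 pp2:2 pp3:1 pp4:1 pp5:1
Op 7: write(P0, v1, 100). refcount(pp1)=1 -> write in place. 6 ppages; refcounts: pp0:3 pp1:1 pp2:2 pp3:1 pp4:1 pp5:1

Answer: 3 1 2 1 1 1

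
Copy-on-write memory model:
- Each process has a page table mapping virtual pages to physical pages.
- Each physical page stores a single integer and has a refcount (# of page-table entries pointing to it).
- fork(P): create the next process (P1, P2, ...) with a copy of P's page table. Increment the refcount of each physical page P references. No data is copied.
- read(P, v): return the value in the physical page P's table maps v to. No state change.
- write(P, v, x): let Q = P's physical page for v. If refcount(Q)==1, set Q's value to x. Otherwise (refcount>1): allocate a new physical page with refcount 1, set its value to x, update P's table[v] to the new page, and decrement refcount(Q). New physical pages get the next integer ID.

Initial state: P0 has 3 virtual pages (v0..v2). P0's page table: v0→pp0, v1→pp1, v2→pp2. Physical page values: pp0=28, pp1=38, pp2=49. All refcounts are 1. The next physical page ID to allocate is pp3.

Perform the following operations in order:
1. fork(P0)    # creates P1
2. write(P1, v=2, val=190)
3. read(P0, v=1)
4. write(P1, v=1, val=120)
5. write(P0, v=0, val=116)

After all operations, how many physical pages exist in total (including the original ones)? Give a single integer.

Op 1: fork(P0) -> P1. 3 ppages; refcounts: pp0:2 pp1:2 pp2:2
Op 2: write(P1, v2, 190). refcount(pp2)=2>1 -> COPY to pp3. 4 ppages; refcounts: pp0:2 pp1:2 pp2:1 pp3:1
Op 3: read(P0, v1) -> 38. No state change.
Op 4: write(P1, v1, 120). refcount(pp1)=2>1 -> COPY to pp4. 5 ppages; refcounts: pp0:2 pp1:1 pp2:1 pp3:1 pp4:1
Op 5: write(P0, v0, 116). refcount(pp0)=2>1 -> COPY to pp5. 6 ppages; refcounts: pp0:1 pp1:1 pp2:1 pp3:1 pp4:1 pp5:1

Answer: 6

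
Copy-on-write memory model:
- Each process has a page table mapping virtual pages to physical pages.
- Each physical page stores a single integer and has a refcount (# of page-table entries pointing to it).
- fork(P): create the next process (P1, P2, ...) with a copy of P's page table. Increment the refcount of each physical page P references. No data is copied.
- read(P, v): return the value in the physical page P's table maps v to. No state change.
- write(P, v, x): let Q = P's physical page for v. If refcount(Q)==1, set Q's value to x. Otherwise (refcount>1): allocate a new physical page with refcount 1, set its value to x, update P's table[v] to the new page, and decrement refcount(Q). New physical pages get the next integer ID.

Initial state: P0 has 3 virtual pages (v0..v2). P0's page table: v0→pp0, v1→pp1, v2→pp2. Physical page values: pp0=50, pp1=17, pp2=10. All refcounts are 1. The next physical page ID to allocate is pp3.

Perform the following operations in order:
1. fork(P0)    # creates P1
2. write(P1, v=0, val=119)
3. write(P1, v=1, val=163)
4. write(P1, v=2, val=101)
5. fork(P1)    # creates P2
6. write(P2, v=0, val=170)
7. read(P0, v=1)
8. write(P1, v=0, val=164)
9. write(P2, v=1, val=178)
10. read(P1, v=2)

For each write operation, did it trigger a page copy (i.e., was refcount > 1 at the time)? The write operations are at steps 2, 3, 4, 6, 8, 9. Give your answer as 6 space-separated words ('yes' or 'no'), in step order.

Op 1: fork(P0) -> P1. 3 ppages; refcounts: pp0:2 pp1:2 pp2:2
Op 2: write(P1, v0, 119). refcount(pp0)=2>1 -> COPY to pp3. 4 ppages; refcounts: pp0:1 pp1:2 pp2:2 pp3:1
Op 3: write(P1, v1, 163). refcount(pp1)=2>1 -> COPY to pp4. 5 ppages; refcounts: pp0:1 pp1:1 pp2:2 pp3:1 pp4:1
Op 4: write(P1, v2, 101). refcount(pp2)=2>1 -> COPY to pp5. 6 ppages; refcounts: pp0:1 pp1:1 pp2:1 pp3:1 pp4:1 pp5:1
Op 5: fork(P1) -> P2. 6 ppages; refcounts: pp0:1 pp1:1 pp2:1 pp3:2 pp4:2 pp5:2
Op 6: write(P2, v0, 170). refcount(pp3)=2>1 -> COPY to pp6. 7 ppages; refcounts: pp0:1 pp1:1 pp2:1 pp3:1 pp4:2 pp5:2 pp6:1
Op 7: read(P0, v1) -> 17. No state change.
Op 8: write(P1, v0, 164). refcount(pp3)=1 -> write in place. 7 ppages; refcounts: pp0:1 pp1:1 pp2:1 pp3:1 pp4:2 pp5:2 pp6:1
Op 9: write(P2, v1, 178). refcount(pp4)=2>1 -> COPY to pp7. 8 ppages; refcounts: pp0:1 pp1:1 pp2:1 pp3:1 pp4:1 pp5:2 pp6:1 pp7:1
Op 10: read(P1, v2) -> 101. No state change.

yes yes yes yes no yes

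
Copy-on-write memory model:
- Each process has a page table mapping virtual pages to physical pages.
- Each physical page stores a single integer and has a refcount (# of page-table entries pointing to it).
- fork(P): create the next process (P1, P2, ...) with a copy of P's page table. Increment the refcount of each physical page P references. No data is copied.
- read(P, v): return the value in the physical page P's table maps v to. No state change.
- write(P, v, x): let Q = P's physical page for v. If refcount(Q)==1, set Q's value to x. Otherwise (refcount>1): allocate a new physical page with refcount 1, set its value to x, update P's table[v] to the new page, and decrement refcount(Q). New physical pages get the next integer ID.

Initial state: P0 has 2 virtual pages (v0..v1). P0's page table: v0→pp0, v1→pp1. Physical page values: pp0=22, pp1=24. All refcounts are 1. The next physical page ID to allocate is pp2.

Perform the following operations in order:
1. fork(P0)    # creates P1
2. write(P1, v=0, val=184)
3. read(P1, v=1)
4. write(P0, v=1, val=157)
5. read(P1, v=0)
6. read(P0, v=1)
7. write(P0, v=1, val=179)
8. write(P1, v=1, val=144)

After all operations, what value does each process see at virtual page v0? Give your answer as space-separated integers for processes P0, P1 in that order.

Answer: 22 184

Derivation:
Op 1: fork(P0) -> P1. 2 ppages; refcounts: pp0:2 pp1:2
Op 2: write(P1, v0, 184). refcount(pp0)=2>1 -> COPY to pp2. 3 ppages; refcounts: pp0:1 pp1:2 pp2:1
Op 3: read(P1, v1) -> 24. No state change.
Op 4: write(P0, v1, 157). refcount(pp1)=2>1 -> COPY to pp3. 4 ppages; refcounts: pp0:1 pp1:1 pp2:1 pp3:1
Op 5: read(P1, v0) -> 184. No state change.
Op 6: read(P0, v1) -> 157. No state change.
Op 7: write(P0, v1, 179). refcount(pp3)=1 -> write in place. 4 ppages; refcounts: pp0:1 pp1:1 pp2:1 pp3:1
Op 8: write(P1, v1, 144). refcount(pp1)=1 -> write in place. 4 ppages; refcounts: pp0:1 pp1:1 pp2:1 pp3:1
P0: v0 -> pp0 = 22
P1: v0 -> pp2 = 184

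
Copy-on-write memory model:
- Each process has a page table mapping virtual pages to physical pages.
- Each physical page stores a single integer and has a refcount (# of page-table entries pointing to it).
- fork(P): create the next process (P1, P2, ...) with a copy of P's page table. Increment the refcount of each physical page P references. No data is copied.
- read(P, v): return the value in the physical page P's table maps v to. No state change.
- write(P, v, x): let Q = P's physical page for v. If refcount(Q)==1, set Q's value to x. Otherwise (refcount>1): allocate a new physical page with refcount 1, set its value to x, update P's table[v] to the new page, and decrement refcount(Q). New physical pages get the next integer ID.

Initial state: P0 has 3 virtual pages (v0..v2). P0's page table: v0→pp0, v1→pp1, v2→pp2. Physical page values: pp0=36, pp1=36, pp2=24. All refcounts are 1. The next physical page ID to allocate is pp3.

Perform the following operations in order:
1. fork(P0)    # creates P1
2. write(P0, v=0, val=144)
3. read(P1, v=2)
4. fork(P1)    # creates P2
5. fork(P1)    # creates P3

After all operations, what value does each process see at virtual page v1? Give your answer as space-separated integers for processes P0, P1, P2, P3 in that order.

Op 1: fork(P0) -> P1. 3 ppages; refcounts: pp0:2 pp1:2 pp2:2
Op 2: write(P0, v0, 144). refcount(pp0)=2>1 -> COPY to pp3. 4 ppages; refcounts: pp0:1 pp1:2 pp2:2 pp3:1
Op 3: read(P1, v2) -> 24. No state change.
Op 4: fork(P1) -> P2. 4 ppages; refcounts: pp0:2 pp1:3 pp2:3 pp3:1
Op 5: fork(P1) -> P3. 4 ppages; refcounts: pp0:3 pp1:4 pp2:4 pp3:1
P0: v1 -> pp1 = 36
P1: v1 -> pp1 = 36
P2: v1 -> pp1 = 36
P3: v1 -> pp1 = 36

Answer: 36 36 36 36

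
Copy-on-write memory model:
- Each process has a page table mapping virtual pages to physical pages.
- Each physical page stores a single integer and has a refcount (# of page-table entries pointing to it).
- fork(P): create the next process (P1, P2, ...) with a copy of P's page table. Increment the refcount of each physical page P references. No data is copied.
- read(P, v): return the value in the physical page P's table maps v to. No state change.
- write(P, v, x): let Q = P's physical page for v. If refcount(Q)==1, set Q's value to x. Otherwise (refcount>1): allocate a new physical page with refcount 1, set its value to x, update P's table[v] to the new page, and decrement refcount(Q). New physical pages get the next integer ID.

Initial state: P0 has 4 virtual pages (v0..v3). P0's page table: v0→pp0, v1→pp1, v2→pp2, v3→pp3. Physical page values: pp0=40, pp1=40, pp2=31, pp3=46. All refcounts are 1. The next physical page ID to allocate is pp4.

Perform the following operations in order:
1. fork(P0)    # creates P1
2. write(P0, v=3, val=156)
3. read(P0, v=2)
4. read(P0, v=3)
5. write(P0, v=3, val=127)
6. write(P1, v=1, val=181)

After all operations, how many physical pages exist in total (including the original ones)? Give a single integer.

Op 1: fork(P0) -> P1. 4 ppages; refcounts: pp0:2 pp1:2 pp2:2 pp3:2
Op 2: write(P0, v3, 156). refcount(pp3)=2>1 -> COPY to pp4. 5 ppages; refcounts: pp0:2 pp1:2 pp2:2 pp3:1 pp4:1
Op 3: read(P0, v2) -> 31. No state change.
Op 4: read(P0, v3) -> 156. No state change.
Op 5: write(P0, v3, 127). refcount(pp4)=1 -> write in place. 5 ppages; refcounts: pp0:2 pp1:2 pp2:2 pp3:1 pp4:1
Op 6: write(P1, v1, 181). refcount(pp1)=2>1 -> COPY to pp5. 6 ppages; refcounts: pp0:2 pp1:1 pp2:2 pp3:1 pp4:1 pp5:1

Answer: 6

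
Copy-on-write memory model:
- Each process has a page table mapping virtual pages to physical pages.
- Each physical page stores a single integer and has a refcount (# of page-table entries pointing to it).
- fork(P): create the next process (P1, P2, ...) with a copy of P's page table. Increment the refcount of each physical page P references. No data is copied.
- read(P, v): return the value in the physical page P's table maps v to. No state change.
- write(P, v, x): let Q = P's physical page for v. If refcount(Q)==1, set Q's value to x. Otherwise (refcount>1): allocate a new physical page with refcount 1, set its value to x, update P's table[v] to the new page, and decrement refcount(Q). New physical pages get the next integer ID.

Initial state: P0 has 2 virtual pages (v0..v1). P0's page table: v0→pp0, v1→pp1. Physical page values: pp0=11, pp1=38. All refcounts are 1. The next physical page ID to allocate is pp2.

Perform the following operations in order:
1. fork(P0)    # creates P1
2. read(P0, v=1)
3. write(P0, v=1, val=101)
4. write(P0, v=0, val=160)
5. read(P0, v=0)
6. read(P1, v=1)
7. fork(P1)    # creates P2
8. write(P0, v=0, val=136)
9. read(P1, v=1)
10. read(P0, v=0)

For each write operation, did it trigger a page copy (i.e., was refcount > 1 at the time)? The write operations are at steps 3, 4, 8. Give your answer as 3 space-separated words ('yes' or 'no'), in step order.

Op 1: fork(P0) -> P1. 2 ppages; refcounts: pp0:2 pp1:2
Op 2: read(P0, v1) -> 38. No state change.
Op 3: write(P0, v1, 101). refcount(pp1)=2>1 -> COPY to pp2. 3 ppages; refcounts: pp0:2 pp1:1 pp2:1
Op 4: write(P0, v0, 160). refcount(pp0)=2>1 -> COPY to pp3. 4 ppages; refcounts: pp0:1 pp1:1 pp2:1 pp3:1
Op 5: read(P0, v0) -> 160. No state change.
Op 6: read(P1, v1) -> 38. No state change.
Op 7: fork(P1) -> P2. 4 ppages; refcounts: pp0:2 pp1:2 pp2:1 pp3:1
Op 8: write(P0, v0, 136). refcount(pp3)=1 -> write in place. 4 ppages; refcounts: pp0:2 pp1:2 pp2:1 pp3:1
Op 9: read(P1, v1) -> 38. No state change.
Op 10: read(P0, v0) -> 136. No state change.

yes yes no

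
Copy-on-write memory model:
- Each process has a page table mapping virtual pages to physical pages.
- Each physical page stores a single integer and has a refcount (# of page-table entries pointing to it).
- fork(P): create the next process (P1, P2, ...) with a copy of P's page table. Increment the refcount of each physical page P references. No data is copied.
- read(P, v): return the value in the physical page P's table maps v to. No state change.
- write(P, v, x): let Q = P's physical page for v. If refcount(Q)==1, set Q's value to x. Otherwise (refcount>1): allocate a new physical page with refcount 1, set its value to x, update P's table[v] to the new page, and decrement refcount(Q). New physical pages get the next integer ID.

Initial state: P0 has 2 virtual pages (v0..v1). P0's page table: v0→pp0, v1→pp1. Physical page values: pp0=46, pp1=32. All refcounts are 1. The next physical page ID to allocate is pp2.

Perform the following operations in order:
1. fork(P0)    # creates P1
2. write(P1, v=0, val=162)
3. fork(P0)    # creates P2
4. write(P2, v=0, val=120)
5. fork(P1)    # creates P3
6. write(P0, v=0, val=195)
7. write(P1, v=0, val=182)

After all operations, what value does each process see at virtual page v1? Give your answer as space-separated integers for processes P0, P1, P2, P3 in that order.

Answer: 32 32 32 32

Derivation:
Op 1: fork(P0) -> P1. 2 ppages; refcounts: pp0:2 pp1:2
Op 2: write(P1, v0, 162). refcount(pp0)=2>1 -> COPY to pp2. 3 ppages; refcounts: pp0:1 pp1:2 pp2:1
Op 3: fork(P0) -> P2. 3 ppages; refcounts: pp0:2 pp1:3 pp2:1
Op 4: write(P2, v0, 120). refcount(pp0)=2>1 -> COPY to pp3. 4 ppages; refcounts: pp0:1 pp1:3 pp2:1 pp3:1
Op 5: fork(P1) -> P3. 4 ppages; refcounts: pp0:1 pp1:4 pp2:2 pp3:1
Op 6: write(P0, v0, 195). refcount(pp0)=1 -> write in place. 4 ppages; refcounts: pp0:1 pp1:4 pp2:2 pp3:1
Op 7: write(P1, v0, 182). refcount(pp2)=2>1 -> COPY to pp4. 5 ppages; refcounts: pp0:1 pp1:4 pp2:1 pp3:1 pp4:1
P0: v1 -> pp1 = 32
P1: v1 -> pp1 = 32
P2: v1 -> pp1 = 32
P3: v1 -> pp1 = 32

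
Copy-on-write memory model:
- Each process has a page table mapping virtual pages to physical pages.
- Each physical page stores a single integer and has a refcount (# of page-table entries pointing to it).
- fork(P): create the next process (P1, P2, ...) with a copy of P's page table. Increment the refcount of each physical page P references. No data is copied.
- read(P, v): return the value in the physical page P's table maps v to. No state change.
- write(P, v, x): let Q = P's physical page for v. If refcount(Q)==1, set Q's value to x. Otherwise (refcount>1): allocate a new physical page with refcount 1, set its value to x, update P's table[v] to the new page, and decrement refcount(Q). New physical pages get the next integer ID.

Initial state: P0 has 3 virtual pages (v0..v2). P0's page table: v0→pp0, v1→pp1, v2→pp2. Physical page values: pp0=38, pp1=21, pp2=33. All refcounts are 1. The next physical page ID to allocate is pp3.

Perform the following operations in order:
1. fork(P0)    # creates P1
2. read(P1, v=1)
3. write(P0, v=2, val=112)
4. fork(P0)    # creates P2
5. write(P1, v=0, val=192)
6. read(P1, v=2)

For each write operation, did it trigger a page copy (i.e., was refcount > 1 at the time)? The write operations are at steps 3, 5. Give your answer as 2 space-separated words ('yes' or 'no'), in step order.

Op 1: fork(P0) -> P1. 3 ppages; refcounts: pp0:2 pp1:2 pp2:2
Op 2: read(P1, v1) -> 21. No state change.
Op 3: write(P0, v2, 112). refcount(pp2)=2>1 -> COPY to pp3. 4 ppages; refcounts: pp0:2 pp1:2 pp2:1 pp3:1
Op 4: fork(P0) -> P2. 4 ppages; refcounts: pp0:3 pp1:3 pp2:1 pp3:2
Op 5: write(P1, v0, 192). refcount(pp0)=3>1 -> COPY to pp4. 5 ppages; refcounts: pp0:2 pp1:3 pp2:1 pp3:2 pp4:1
Op 6: read(P1, v2) -> 33. No state change.

yes yes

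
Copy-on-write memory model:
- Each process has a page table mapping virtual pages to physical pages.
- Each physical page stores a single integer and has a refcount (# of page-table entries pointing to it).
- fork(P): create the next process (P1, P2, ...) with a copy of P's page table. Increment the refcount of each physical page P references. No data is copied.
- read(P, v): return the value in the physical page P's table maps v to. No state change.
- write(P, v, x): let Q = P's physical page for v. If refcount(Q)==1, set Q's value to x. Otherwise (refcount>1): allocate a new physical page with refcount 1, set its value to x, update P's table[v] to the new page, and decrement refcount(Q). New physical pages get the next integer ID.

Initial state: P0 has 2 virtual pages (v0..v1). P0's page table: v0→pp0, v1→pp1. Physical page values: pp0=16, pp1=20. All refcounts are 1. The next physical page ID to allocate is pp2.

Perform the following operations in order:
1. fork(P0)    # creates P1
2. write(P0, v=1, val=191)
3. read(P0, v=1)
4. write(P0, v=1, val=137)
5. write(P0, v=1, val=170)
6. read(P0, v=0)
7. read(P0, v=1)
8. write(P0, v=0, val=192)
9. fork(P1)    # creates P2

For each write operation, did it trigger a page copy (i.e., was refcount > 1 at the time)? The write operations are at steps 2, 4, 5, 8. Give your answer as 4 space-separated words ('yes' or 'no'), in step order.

Op 1: fork(P0) -> P1. 2 ppages; refcounts: pp0:2 pp1:2
Op 2: write(P0, v1, 191). refcount(pp1)=2>1 -> COPY to pp2. 3 ppages; refcounts: pp0:2 pp1:1 pp2:1
Op 3: read(P0, v1) -> 191. No state change.
Op 4: write(P0, v1, 137). refcount(pp2)=1 -> write in place. 3 ppages; refcounts: pp0:2 pp1:1 pp2:1
Op 5: write(P0, v1, 170). refcount(pp2)=1 -> write in place. 3 ppages; refcounts: pp0:2 pp1:1 pp2:1
Op 6: read(P0, v0) -> 16. No state change.
Op 7: read(P0, v1) -> 170. No state change.
Op 8: write(P0, v0, 192). refcount(pp0)=2>1 -> COPY to pp3. 4 ppages; refcounts: pp0:1 pp1:1 pp2:1 pp3:1
Op 9: fork(P1) -> P2. 4 ppages; refcounts: pp0:2 pp1:2 pp2:1 pp3:1

yes no no yes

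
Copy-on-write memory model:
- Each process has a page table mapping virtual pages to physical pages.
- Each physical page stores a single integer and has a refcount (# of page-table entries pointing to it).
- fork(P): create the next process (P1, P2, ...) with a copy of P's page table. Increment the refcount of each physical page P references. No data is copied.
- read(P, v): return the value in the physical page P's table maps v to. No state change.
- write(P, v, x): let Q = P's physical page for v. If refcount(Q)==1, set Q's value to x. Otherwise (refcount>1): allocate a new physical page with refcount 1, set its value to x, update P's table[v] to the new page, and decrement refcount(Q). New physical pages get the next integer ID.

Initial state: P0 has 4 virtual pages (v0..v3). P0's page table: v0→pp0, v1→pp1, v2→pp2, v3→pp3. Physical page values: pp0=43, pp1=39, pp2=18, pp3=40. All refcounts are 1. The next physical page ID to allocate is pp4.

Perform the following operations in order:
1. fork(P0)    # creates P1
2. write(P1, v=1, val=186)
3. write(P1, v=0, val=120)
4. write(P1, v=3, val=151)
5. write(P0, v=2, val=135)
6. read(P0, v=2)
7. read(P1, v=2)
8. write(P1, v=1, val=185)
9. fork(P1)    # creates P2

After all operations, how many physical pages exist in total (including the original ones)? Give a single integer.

Op 1: fork(P0) -> P1. 4 ppages; refcounts: pp0:2 pp1:2 pp2:2 pp3:2
Op 2: write(P1, v1, 186). refcount(pp1)=2>1 -> COPY to pp4. 5 ppages; refcounts: pp0:2 pp1:1 pp2:2 pp3:2 pp4:1
Op 3: write(P1, v0, 120). refcount(pp0)=2>1 -> COPY to pp5. 6 ppages; refcounts: pp0:1 pp1:1 pp2:2 pp3:2 pp4:1 pp5:1
Op 4: write(P1, v3, 151). refcount(pp3)=2>1 -> COPY to pp6. 7 ppages; refcounts: pp0:1 pp1:1 pp2:2 pp3:1 pp4:1 pp5:1 pp6:1
Op 5: write(P0, v2, 135). refcount(pp2)=2>1 -> COPY to pp7. 8 ppages; refcounts: pp0:1 pp1:1 pp2:1 pp3:1 pp4:1 pp5:1 pp6:1 pp7:1
Op 6: read(P0, v2) -> 135. No state change.
Op 7: read(P1, v2) -> 18. No state change.
Op 8: write(P1, v1, 185). refcount(pp4)=1 -> write in place. 8 ppages; refcounts: pp0:1 pp1:1 pp2:1 pp3:1 pp4:1 pp5:1 pp6:1 pp7:1
Op 9: fork(P1) -> P2. 8 ppages; refcounts: pp0:1 pp1:1 pp2:2 pp3:1 pp4:2 pp5:2 pp6:2 pp7:1

Answer: 8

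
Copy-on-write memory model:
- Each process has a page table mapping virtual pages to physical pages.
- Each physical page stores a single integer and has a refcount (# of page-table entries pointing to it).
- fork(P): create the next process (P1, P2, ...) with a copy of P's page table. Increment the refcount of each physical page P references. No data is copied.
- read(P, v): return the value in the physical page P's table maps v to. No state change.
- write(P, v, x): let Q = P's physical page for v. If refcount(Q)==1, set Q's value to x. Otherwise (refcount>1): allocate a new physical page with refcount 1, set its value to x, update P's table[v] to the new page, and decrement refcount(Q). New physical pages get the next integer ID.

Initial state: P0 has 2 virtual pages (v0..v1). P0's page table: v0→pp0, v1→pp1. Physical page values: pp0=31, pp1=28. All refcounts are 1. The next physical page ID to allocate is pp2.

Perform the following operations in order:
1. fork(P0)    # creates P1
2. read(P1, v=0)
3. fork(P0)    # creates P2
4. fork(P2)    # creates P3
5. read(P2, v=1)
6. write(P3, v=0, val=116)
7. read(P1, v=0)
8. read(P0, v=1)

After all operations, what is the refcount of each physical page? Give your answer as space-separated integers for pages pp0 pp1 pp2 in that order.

Op 1: fork(P0) -> P1. 2 ppages; refcounts: pp0:2 pp1:2
Op 2: read(P1, v0) -> 31. No state change.
Op 3: fork(P0) -> P2. 2 ppages; refcounts: pp0:3 pp1:3
Op 4: fork(P2) -> P3. 2 ppages; refcounts: pp0:4 pp1:4
Op 5: read(P2, v1) -> 28. No state change.
Op 6: write(P3, v0, 116). refcount(pp0)=4>1 -> COPY to pp2. 3 ppages; refcounts: pp0:3 pp1:4 pp2:1
Op 7: read(P1, v0) -> 31. No state change.
Op 8: read(P0, v1) -> 28. No state change.

Answer: 3 4 1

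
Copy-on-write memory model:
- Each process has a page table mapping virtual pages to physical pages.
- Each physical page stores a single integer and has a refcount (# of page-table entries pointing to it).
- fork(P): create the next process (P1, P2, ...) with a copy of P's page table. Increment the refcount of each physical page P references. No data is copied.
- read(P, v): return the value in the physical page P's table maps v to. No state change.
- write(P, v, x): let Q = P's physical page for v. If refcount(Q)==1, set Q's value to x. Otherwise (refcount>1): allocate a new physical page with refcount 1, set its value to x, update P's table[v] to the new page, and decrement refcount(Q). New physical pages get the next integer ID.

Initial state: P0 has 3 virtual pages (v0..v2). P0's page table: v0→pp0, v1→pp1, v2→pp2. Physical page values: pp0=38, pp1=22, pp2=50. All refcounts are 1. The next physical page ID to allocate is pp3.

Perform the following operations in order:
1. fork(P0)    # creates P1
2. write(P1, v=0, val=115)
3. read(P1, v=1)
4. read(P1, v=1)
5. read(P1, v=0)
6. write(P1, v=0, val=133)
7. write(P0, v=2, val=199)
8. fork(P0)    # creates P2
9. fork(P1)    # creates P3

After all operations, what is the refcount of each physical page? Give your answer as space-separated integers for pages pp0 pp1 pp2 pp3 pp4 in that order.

Answer: 2 4 2 2 2

Derivation:
Op 1: fork(P0) -> P1. 3 ppages; refcounts: pp0:2 pp1:2 pp2:2
Op 2: write(P1, v0, 115). refcount(pp0)=2>1 -> COPY to pp3. 4 ppages; refcounts: pp0:1 pp1:2 pp2:2 pp3:1
Op 3: read(P1, v1) -> 22. No state change.
Op 4: read(P1, v1) -> 22. No state change.
Op 5: read(P1, v0) -> 115. No state change.
Op 6: write(P1, v0, 133). refcount(pp3)=1 -> write in place. 4 ppages; refcounts: pp0:1 pp1:2 pp2:2 pp3:1
Op 7: write(P0, v2, 199). refcount(pp2)=2>1 -> COPY to pp4. 5 ppages; refcounts: pp0:1 pp1:2 pp2:1 pp3:1 pp4:1
Op 8: fork(P0) -> P2. 5 ppages; refcounts: pp0:2 pp1:3 pp2:1 pp3:1 pp4:2
Op 9: fork(P1) -> P3. 5 ppages; refcounts: pp0:2 pp1:4 pp2:2 pp3:2 pp4:2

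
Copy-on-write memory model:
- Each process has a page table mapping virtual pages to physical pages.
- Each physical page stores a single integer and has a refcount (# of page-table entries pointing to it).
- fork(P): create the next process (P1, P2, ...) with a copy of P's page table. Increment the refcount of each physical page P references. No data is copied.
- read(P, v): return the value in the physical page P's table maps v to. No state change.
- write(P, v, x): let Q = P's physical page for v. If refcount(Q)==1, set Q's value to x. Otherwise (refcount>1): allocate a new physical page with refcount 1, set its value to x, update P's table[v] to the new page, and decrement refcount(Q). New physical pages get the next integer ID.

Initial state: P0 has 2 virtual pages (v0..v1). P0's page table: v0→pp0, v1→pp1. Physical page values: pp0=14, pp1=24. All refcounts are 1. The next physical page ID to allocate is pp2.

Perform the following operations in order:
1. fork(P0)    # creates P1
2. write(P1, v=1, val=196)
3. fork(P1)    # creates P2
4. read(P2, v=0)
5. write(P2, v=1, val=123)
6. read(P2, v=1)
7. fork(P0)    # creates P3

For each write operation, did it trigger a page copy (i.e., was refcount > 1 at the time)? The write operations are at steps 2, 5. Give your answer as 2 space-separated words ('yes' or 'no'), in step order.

Op 1: fork(P0) -> P1. 2 ppages; refcounts: pp0:2 pp1:2
Op 2: write(P1, v1, 196). refcount(pp1)=2>1 -> COPY to pp2. 3 ppages; refcounts: pp0:2 pp1:1 pp2:1
Op 3: fork(P1) -> P2. 3 ppages; refcounts: pp0:3 pp1:1 pp2:2
Op 4: read(P2, v0) -> 14. No state change.
Op 5: write(P2, v1, 123). refcount(pp2)=2>1 -> COPY to pp3. 4 ppages; refcounts: pp0:3 pp1:1 pp2:1 pp3:1
Op 6: read(P2, v1) -> 123. No state change.
Op 7: fork(P0) -> P3. 4 ppages; refcounts: pp0:4 pp1:2 pp2:1 pp3:1

yes yes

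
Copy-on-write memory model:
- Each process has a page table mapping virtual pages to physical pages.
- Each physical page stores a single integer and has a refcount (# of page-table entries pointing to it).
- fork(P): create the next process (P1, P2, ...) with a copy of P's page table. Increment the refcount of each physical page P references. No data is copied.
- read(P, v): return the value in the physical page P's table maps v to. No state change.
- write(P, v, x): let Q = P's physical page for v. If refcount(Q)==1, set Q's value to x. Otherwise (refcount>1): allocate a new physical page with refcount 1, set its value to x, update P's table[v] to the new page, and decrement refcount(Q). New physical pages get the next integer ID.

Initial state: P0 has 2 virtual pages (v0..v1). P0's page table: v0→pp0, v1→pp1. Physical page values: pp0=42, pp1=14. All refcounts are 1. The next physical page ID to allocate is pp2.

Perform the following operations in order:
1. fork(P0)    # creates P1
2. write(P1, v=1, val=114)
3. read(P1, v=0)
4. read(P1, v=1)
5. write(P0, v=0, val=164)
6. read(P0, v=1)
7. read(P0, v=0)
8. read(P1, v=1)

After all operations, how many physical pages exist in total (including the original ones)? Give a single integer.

Answer: 4

Derivation:
Op 1: fork(P0) -> P1. 2 ppages; refcounts: pp0:2 pp1:2
Op 2: write(P1, v1, 114). refcount(pp1)=2>1 -> COPY to pp2. 3 ppages; refcounts: pp0:2 pp1:1 pp2:1
Op 3: read(P1, v0) -> 42. No state change.
Op 4: read(P1, v1) -> 114. No state change.
Op 5: write(P0, v0, 164). refcount(pp0)=2>1 -> COPY to pp3. 4 ppages; refcounts: pp0:1 pp1:1 pp2:1 pp3:1
Op 6: read(P0, v1) -> 14. No state change.
Op 7: read(P0, v0) -> 164. No state change.
Op 8: read(P1, v1) -> 114. No state change.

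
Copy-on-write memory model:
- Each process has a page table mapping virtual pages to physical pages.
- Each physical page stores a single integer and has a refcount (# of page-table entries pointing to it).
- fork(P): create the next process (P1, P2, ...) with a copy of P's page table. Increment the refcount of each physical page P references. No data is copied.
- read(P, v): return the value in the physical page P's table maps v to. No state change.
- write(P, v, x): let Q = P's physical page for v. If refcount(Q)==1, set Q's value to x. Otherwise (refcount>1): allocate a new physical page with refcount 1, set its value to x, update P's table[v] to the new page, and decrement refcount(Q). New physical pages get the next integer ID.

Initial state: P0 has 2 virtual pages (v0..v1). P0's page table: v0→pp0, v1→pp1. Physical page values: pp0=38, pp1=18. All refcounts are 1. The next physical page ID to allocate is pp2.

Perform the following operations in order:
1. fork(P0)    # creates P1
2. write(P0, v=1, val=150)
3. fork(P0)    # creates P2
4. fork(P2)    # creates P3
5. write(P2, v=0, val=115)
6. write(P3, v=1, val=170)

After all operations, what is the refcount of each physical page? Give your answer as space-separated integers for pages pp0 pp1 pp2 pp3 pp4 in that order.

Op 1: fork(P0) -> P1. 2 ppages; refcounts: pp0:2 pp1:2
Op 2: write(P0, v1, 150). refcount(pp1)=2>1 -> COPY to pp2. 3 ppages; refcounts: pp0:2 pp1:1 pp2:1
Op 3: fork(P0) -> P2. 3 ppages; refcounts: pp0:3 pp1:1 pp2:2
Op 4: fork(P2) -> P3. 3 ppages; refcounts: pp0:4 pp1:1 pp2:3
Op 5: write(P2, v0, 115). refcount(pp0)=4>1 -> COPY to pp3. 4 ppages; refcounts: pp0:3 pp1:1 pp2:3 pp3:1
Op 6: write(P3, v1, 170). refcount(pp2)=3>1 -> COPY to pp4. 5 ppages; refcounts: pp0:3 pp1:1 pp2:2 pp3:1 pp4:1

Answer: 3 1 2 1 1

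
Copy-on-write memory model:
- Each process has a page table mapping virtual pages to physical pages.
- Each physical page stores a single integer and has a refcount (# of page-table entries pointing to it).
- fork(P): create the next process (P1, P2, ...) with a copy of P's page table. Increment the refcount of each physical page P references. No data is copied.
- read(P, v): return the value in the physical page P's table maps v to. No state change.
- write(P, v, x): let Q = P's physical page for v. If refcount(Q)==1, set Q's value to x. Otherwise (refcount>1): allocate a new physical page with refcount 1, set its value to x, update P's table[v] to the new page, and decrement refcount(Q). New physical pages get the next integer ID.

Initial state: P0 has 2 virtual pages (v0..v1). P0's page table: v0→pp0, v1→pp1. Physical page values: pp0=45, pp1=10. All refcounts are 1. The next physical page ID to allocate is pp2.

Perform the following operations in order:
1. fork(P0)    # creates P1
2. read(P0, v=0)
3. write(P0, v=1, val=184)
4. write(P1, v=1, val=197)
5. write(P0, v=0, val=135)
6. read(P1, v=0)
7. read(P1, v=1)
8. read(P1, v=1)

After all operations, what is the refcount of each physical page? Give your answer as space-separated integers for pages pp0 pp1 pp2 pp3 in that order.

Op 1: fork(P0) -> P1. 2 ppages; refcounts: pp0:2 pp1:2
Op 2: read(P0, v0) -> 45. No state change.
Op 3: write(P0, v1, 184). refcount(pp1)=2>1 -> COPY to pp2. 3 ppages; refcounts: pp0:2 pp1:1 pp2:1
Op 4: write(P1, v1, 197). refcount(pp1)=1 -> write in place. 3 ppages; refcounts: pp0:2 pp1:1 pp2:1
Op 5: write(P0, v0, 135). refcount(pp0)=2>1 -> COPY to pp3. 4 ppages; refcounts: pp0:1 pp1:1 pp2:1 pp3:1
Op 6: read(P1, v0) -> 45. No state change.
Op 7: read(P1, v1) -> 197. No state change.
Op 8: read(P1, v1) -> 197. No state change.

Answer: 1 1 1 1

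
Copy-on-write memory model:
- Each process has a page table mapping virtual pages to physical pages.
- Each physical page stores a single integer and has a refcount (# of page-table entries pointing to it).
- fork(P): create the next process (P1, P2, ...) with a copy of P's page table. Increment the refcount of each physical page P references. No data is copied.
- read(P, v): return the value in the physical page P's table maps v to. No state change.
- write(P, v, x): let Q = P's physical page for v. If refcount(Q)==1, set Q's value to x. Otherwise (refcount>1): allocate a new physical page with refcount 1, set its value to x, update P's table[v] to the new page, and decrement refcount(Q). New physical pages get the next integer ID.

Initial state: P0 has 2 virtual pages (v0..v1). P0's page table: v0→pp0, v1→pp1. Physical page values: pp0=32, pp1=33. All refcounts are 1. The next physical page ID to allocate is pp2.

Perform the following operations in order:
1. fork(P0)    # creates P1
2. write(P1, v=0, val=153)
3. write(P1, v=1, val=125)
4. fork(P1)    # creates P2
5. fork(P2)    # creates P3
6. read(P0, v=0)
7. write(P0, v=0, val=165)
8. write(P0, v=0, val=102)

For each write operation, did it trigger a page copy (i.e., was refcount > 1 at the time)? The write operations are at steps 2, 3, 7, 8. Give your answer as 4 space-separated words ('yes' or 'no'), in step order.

Op 1: fork(P0) -> P1. 2 ppages; refcounts: pp0:2 pp1:2
Op 2: write(P1, v0, 153). refcount(pp0)=2>1 -> COPY to pp2. 3 ppages; refcounts: pp0:1 pp1:2 pp2:1
Op 3: write(P1, v1, 125). refcount(pp1)=2>1 -> COPY to pp3. 4 ppages; refcounts: pp0:1 pp1:1 pp2:1 pp3:1
Op 4: fork(P1) -> P2. 4 ppages; refcounts: pp0:1 pp1:1 pp2:2 pp3:2
Op 5: fork(P2) -> P3. 4 ppages; refcounts: pp0:1 pp1:1 pp2:3 pp3:3
Op 6: read(P0, v0) -> 32. No state change.
Op 7: write(P0, v0, 165). refcount(pp0)=1 -> write in place. 4 ppages; refcounts: pp0:1 pp1:1 pp2:3 pp3:3
Op 8: write(P0, v0, 102). refcount(pp0)=1 -> write in place. 4 ppages; refcounts: pp0:1 pp1:1 pp2:3 pp3:3

yes yes no no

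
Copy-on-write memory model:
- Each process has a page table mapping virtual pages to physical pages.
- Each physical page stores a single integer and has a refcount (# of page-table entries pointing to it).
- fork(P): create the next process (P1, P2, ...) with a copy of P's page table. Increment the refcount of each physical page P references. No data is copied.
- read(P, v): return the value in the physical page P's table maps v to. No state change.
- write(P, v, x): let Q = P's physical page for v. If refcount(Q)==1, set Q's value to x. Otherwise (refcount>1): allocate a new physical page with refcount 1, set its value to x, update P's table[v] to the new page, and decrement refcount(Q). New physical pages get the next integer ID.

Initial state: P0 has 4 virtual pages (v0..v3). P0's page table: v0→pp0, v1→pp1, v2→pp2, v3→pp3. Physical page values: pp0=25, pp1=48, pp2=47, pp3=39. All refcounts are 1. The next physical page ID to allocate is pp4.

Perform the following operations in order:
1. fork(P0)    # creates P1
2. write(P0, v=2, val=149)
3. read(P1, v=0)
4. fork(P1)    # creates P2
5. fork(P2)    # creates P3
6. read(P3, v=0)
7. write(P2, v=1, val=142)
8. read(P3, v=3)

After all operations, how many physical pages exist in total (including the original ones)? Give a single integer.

Answer: 6

Derivation:
Op 1: fork(P0) -> P1. 4 ppages; refcounts: pp0:2 pp1:2 pp2:2 pp3:2
Op 2: write(P0, v2, 149). refcount(pp2)=2>1 -> COPY to pp4. 5 ppages; refcounts: pp0:2 pp1:2 pp2:1 pp3:2 pp4:1
Op 3: read(P1, v0) -> 25. No state change.
Op 4: fork(P1) -> P2. 5 ppages; refcounts: pp0:3 pp1:3 pp2:2 pp3:3 pp4:1
Op 5: fork(P2) -> P3. 5 ppages; refcounts: pp0:4 pp1:4 pp2:3 pp3:4 pp4:1
Op 6: read(P3, v0) -> 25. No state change.
Op 7: write(P2, v1, 142). refcount(pp1)=4>1 -> COPY to pp5. 6 ppages; refcounts: pp0:4 pp1:3 pp2:3 pp3:4 pp4:1 pp5:1
Op 8: read(P3, v3) -> 39. No state change.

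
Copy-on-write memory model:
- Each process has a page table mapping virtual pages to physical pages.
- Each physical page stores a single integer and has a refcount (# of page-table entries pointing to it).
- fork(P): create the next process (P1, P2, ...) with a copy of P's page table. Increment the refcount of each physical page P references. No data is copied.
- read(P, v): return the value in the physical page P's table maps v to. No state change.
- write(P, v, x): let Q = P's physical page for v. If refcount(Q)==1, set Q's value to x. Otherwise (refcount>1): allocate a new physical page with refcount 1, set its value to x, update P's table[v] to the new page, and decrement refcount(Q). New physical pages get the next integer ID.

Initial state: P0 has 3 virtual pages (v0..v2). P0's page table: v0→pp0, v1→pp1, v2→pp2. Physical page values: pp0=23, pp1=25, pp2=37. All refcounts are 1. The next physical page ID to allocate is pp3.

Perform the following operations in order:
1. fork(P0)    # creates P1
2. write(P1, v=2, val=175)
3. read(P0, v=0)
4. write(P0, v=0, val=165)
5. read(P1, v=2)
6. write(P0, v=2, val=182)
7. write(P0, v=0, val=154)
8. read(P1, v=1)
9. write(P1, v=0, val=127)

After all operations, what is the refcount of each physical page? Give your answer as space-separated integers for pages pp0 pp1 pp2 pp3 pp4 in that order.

Answer: 1 2 1 1 1

Derivation:
Op 1: fork(P0) -> P1. 3 ppages; refcounts: pp0:2 pp1:2 pp2:2
Op 2: write(P1, v2, 175). refcount(pp2)=2>1 -> COPY to pp3. 4 ppages; refcounts: pp0:2 pp1:2 pp2:1 pp3:1
Op 3: read(P0, v0) -> 23. No state change.
Op 4: write(P0, v0, 165). refcount(pp0)=2>1 -> COPY to pp4. 5 ppages; refcounts: pp0:1 pp1:2 pp2:1 pp3:1 pp4:1
Op 5: read(P1, v2) -> 175. No state change.
Op 6: write(P0, v2, 182). refcount(pp2)=1 -> write in place. 5 ppages; refcounts: pp0:1 pp1:2 pp2:1 pp3:1 pp4:1
Op 7: write(P0, v0, 154). refcount(pp4)=1 -> write in place. 5 ppages; refcounts: pp0:1 pp1:2 pp2:1 pp3:1 pp4:1
Op 8: read(P1, v1) -> 25. No state change.
Op 9: write(P1, v0, 127). refcount(pp0)=1 -> write in place. 5 ppages; refcounts: pp0:1 pp1:2 pp2:1 pp3:1 pp4:1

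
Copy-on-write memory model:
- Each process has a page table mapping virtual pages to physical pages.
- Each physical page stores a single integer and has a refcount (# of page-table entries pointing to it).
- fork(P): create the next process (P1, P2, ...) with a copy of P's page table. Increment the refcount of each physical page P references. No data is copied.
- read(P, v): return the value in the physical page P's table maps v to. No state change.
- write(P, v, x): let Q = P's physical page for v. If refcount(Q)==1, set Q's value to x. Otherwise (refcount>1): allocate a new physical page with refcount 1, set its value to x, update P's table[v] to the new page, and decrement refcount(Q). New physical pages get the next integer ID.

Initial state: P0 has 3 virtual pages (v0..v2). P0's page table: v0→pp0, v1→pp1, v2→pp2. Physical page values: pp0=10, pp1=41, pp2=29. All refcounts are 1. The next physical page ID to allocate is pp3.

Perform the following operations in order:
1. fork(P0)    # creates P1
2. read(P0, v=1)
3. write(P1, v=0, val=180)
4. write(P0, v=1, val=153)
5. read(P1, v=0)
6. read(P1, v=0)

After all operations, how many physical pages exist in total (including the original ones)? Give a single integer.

Op 1: fork(P0) -> P1. 3 ppages; refcounts: pp0:2 pp1:2 pp2:2
Op 2: read(P0, v1) -> 41. No state change.
Op 3: write(P1, v0, 180). refcount(pp0)=2>1 -> COPY to pp3. 4 ppages; refcounts: pp0:1 pp1:2 pp2:2 pp3:1
Op 4: write(P0, v1, 153). refcount(pp1)=2>1 -> COPY to pp4. 5 ppages; refcounts: pp0:1 pp1:1 pp2:2 pp3:1 pp4:1
Op 5: read(P1, v0) -> 180. No state change.
Op 6: read(P1, v0) -> 180. No state change.

Answer: 5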